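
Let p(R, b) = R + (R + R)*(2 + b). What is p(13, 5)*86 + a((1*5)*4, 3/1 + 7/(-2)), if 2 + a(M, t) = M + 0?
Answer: 16788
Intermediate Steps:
p(R, b) = R + 2*R*(2 + b) (p(R, b) = R + (2*R)*(2 + b) = R + 2*R*(2 + b))
a(M, t) = -2 + M (a(M, t) = -2 + (M + 0) = -2 + M)
p(13, 5)*86 + a((1*5)*4, 3/1 + 7/(-2)) = (13*(5 + 2*5))*86 + (-2 + (1*5)*4) = (13*(5 + 10))*86 + (-2 + 5*4) = (13*15)*86 + (-2 + 20) = 195*86 + 18 = 16770 + 18 = 16788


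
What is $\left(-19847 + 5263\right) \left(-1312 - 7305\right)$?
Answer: $125670328$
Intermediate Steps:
$\left(-19847 + 5263\right) \left(-1312 - 7305\right) = \left(-14584\right) \left(-8617\right) = 125670328$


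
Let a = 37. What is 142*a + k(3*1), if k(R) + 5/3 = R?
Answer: 15766/3 ≈ 5255.3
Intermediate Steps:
k(R) = -5/3 + R
142*a + k(3*1) = 142*37 + (-5/3 + 3*1) = 5254 + (-5/3 + 3) = 5254 + 4/3 = 15766/3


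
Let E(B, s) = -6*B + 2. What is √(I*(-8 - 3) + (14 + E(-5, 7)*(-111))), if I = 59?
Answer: I*√4187 ≈ 64.707*I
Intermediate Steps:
E(B, s) = 2 - 6*B
√(I*(-8 - 3) + (14 + E(-5, 7)*(-111))) = √(59*(-8 - 3) + (14 + (2 - 6*(-5))*(-111))) = √(59*(-11) + (14 + (2 + 30)*(-111))) = √(-649 + (14 + 32*(-111))) = √(-649 + (14 - 3552)) = √(-649 - 3538) = √(-4187) = I*√4187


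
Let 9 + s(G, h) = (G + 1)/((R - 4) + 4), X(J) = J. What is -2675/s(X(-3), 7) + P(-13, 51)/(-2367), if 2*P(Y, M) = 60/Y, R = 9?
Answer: 246938105/851331 ≈ 290.06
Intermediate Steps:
P(Y, M) = 30/Y (P(Y, M) = (60/Y)/2 = 30/Y)
s(G, h) = -80/9 + G/9 (s(G, h) = -9 + (G + 1)/((9 - 4) + 4) = -9 + (1 + G)/(5 + 4) = -9 + (1 + G)/9 = -9 + (1 + G)*(⅑) = -9 + (⅑ + G/9) = -80/9 + G/9)
-2675/s(X(-3), 7) + P(-13, 51)/(-2367) = -2675/(-80/9 + (⅑)*(-3)) + (30/(-13))/(-2367) = -2675/(-80/9 - ⅓) + (30*(-1/13))*(-1/2367) = -2675/(-83/9) - 30/13*(-1/2367) = -2675*(-9/83) + 10/10257 = 24075/83 + 10/10257 = 246938105/851331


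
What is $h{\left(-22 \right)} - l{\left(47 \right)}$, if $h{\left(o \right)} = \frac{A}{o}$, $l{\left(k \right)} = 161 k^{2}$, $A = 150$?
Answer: $- \frac{3912214}{11} \approx -3.5566 \cdot 10^{5}$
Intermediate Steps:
$h{\left(o \right)} = \frac{150}{o}$
$h{\left(-22 \right)} - l{\left(47 \right)} = \frac{150}{-22} - 161 \cdot 47^{2} = 150 \left(- \frac{1}{22}\right) - 161 \cdot 2209 = - \frac{75}{11} - 355649 = - \frac{3912214}{11}$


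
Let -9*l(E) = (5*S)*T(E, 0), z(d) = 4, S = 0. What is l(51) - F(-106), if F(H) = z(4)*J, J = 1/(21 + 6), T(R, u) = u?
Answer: -4/27 ≈ -0.14815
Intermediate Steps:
J = 1/27 ≈ 0.037037
F(H) = 4/27 (F(H) = 4*(1/27) = 4/27)
l(E) = 0 (l(E) = -5*0*0/9 = -0*0 = -1/9*0 = 0)
l(51) - F(-106) = 0 - 1*4/27 = 0 - 4/27 = -4/27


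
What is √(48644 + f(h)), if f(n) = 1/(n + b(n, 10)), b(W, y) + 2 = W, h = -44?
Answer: √43779590/30 ≈ 220.55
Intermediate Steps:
b(W, y) = -2 + W
f(n) = 1/(-2 + 2*n) (f(n) = 1/(n + (-2 + n)) = 1/(-2 + 2*n))
√(48644 + f(h)) = √(48644 + 1/(2*(-1 - 44))) = √(48644 + (½)/(-45)) = √(48644 + (½)*(-1/45)) = √(48644 - 1/90) = √(4377959/90) = √43779590/30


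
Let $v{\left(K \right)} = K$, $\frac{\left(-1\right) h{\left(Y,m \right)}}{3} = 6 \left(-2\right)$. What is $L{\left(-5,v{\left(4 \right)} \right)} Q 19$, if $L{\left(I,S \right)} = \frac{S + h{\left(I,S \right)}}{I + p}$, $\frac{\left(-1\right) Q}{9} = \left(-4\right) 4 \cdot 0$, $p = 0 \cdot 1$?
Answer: $0$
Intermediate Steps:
$h{\left(Y,m \right)} = 36$ ($h{\left(Y,m \right)} = - 3 \cdot 6 \left(-2\right) = \left(-3\right) \left(-12\right) = 36$)
$p = 0$
$Q = 0$ ($Q = - 9 \left(-4\right) 4 \cdot 0 = - 9 \left(\left(-16\right) 0\right) = \left(-9\right) 0 = 0$)
$L{\left(I,S \right)} = \frac{36 + S}{I}$ ($L{\left(I,S \right)} = \frac{S + 36}{I + 0} = \frac{36 + S}{I}$)
$L{\left(-5,v{\left(4 \right)} \right)} Q 19 = \frac{36 + 4}{-5} \cdot 0 \cdot 19 = \left(- \frac{1}{5}\right) 40 \cdot 0 \cdot 19 = \left(-8\right) 0 \cdot 19 = 0 \cdot 19 = 0$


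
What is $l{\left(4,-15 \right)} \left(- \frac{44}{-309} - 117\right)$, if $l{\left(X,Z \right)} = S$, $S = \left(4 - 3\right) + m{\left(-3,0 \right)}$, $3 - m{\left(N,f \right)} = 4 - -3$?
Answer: $\frac{36109}{103} \approx 350.57$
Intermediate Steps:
$m{\left(N,f \right)} = -4$ ($m{\left(N,f \right)} = 3 - \left(4 - -3\right) = 3 - \left(4 + 3\right) = 3 - 7 = -4$)
$S = -3$ ($S = \left(4 - 3\right) - 4 = 1 - 4 = -3$)
$l{\left(X,Z \right)} = -3$
$l{\left(4,-15 \right)} \left(- \frac{44}{-309} - 117\right) = - 3 \left(- \frac{44}{-309} - 117\right) = - 3 \left(\left(-44\right) \left(- \frac{1}{309}\right) - 117\right) = - 3 \left(\frac{44}{309} - 117\right) = \left(-3\right) \left(- \frac{36109}{309}\right) = \frac{36109}{103}$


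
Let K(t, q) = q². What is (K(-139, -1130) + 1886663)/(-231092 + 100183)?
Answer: -3163563/130909 ≈ -24.166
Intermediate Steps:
(K(-139, -1130) + 1886663)/(-231092 + 100183) = ((-1130)² + 1886663)/(-231092 + 100183) = (1276900 + 1886663)/(-130909) = 3163563*(-1/130909) = -3163563/130909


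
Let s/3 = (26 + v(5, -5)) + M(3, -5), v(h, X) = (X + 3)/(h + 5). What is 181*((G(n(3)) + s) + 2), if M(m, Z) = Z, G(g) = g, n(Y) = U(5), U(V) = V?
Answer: 62807/5 ≈ 12561.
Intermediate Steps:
n(Y) = 5
v(h, X) = (3 + X)/(5 + h)
s = 312/5 (s = 3*((26 + (3 - 5)/(5 + 5)) - 5) = 3*((26 - 2/10) - 5) = 3*((26 + (1/10)*(-2)) - 5) = 3*((26 - 1/5) - 5) = 3*(129/5 - 5) = 3*(104/5) = 312/5 ≈ 62.400)
181*((G(n(3)) + s) + 2) = 181*((5 + 312/5) + 2) = 181*(337/5 + 2) = 181*(347/5) = 62807/5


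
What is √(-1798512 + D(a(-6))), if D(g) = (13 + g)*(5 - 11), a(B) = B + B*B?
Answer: I*√1798770 ≈ 1341.2*I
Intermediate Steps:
a(B) = B + B²
D(g) = -78 - 6*g (D(g) = (13 + g)*(-6) = -78 - 6*g)
√(-1798512 + D(a(-6))) = √(-1798512 + (-78 - (-36)*(1 - 6))) = √(-1798512 + (-78 - (-36)*(-5))) = √(-1798512 + (-78 - 6*30)) = √(-1798512 + (-78 - 180)) = √(-1798512 - 258) = √(-1798770) = I*√1798770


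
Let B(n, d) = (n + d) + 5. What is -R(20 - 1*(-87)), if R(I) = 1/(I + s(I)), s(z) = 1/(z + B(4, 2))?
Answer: -118/12627 ≈ -0.0093451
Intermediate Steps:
B(n, d) = 5 + d + n (B(n, d) = (d + n) + 5 = 5 + d + n)
s(z) = 1/(11 + z) (s(z) = 1/(z + (5 + 2 + 4)) = 1/(z + 11) = 1/(11 + z))
R(I) = 1/(I + 1/(11 + I))
-R(20 - 1*(-87)) = -(11 + (20 - 1*(-87)))/(1 + (20 - 1*(-87))*(11 + (20 - 1*(-87)))) = -(11 + (20 + 87))/(1 + (20 + 87)*(11 + (20 + 87))) = -(11 + 107)/(1 + 107*(11 + 107)) = -118/(1 + 107*118) = -118/(1 + 12626) = -118/12627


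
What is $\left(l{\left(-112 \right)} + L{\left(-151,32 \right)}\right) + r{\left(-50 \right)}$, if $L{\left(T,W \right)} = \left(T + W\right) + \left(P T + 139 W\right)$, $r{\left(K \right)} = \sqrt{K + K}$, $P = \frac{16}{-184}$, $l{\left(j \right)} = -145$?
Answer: $\frac{96534}{23} + 10 i \approx 4197.1 + 10.0 i$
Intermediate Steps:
$P = - \frac{2}{23}$ ($P = 16 \left(- \frac{1}{184}\right) = - \frac{2}{23} \approx -0.086957$)
$r{\left(K \right)} = \sqrt{2} \sqrt{K}$ ($r{\left(K \right)} = \sqrt{2 K} = \sqrt{2} \sqrt{K}$)
$L{\left(T,W \right)} = 140 W + \frac{21 T}{23}$ ($L{\left(T,W \right)} = \left(T + W\right) - \left(- 139 W + \frac{2 T}{23}\right) = 140 W + \frac{21 T}{23}$)
$\left(l{\left(-112 \right)} + L{\left(-151,32 \right)}\right) + r{\left(-50 \right)} = \left(-145 + \left(140 \cdot 32 + \frac{21}{23} \left(-151\right)\right)\right) + \sqrt{2} \sqrt{-50} = \left(-145 + \left(4480 - \frac{3171}{23}\right)\right) + \sqrt{2} \cdot 5 i \sqrt{2} = \left(-145 + \frac{99869}{23}\right) + 10 i = \frac{96534}{23} + 10 i$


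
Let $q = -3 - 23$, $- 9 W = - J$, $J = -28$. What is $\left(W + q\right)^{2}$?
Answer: $\frac{68644}{81} \approx 847.46$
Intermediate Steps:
$W = - \frac{28}{9}$ ($W = - \frac{\left(-1\right) \left(-28\right)}{9} = \left(- \frac{1}{9}\right) 28 = - \frac{28}{9} \approx -3.1111$)
$q = -26$ ($q = -3 - 23 = -26$)
$\left(W + q\right)^{2} = \left(- \frac{28}{9} - 26\right)^{2} = \left(- \frac{262}{9}\right)^{2} = \frac{68644}{81}$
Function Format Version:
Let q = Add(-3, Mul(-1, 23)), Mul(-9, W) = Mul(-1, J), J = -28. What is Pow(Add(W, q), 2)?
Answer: Rational(68644, 81) ≈ 847.46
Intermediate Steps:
W = Rational(-28, 9) (W = Mul(Rational(-1, 9), Mul(-1, -28)) = Mul(Rational(-1, 9), 28) = Rational(-28, 9) ≈ -3.1111)
q = -26 (q = Add(-3, -23) = -26)
Pow(Add(W, q), 2) = Pow(Add(Rational(-28, 9), -26), 2) = Pow(Rational(-262, 9), 2) = Rational(68644, 81)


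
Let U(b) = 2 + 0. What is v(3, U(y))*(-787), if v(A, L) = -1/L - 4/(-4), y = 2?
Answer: -787/2 ≈ -393.50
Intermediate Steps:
U(b) = 2
v(A, L) = 1 - 1/L (v(A, L) = -1/L - 4*(-¼) = -1/L + 1 = 1 - 1/L)
v(3, U(y))*(-787) = ((-1 + 2)/2)*(-787) = ((½)*1)*(-787) = (½)*(-787) = -787/2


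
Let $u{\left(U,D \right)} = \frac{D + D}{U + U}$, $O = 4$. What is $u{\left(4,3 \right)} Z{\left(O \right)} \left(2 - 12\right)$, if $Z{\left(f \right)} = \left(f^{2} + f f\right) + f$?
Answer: $-270$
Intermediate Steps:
$Z{\left(f \right)} = f + 2 f^{2}$ ($Z{\left(f \right)} = \left(f^{2} + f^{2}\right) + f = 2 f^{2} + f = f + 2 f^{2}$)
$u{\left(U,D \right)} = \frac{D}{U}$ ($u{\left(U,D \right)} = \frac{2 D}{2 U} = 2 D \frac{1}{2 U} = \frac{D}{U}$)
$u{\left(4,3 \right)} Z{\left(O \right)} \left(2 - 12\right) = \frac{3}{4} \cdot 4 \left(1 + 2 \cdot 4\right) \left(2 - 12\right) = 3 \cdot \frac{1}{4} \cdot 4 \left(1 + 8\right) \left(2 - 12\right) = \frac{3 \cdot 4 \cdot 9}{4} \left(-10\right) = \frac{3}{4} \cdot 36 \left(-10\right) = 27 \left(-10\right) = -270$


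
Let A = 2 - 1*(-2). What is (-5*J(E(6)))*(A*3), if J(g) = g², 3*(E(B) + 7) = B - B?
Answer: -2940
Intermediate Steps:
A = 4 (A = 2 + 2 = 4)
E(B) = -7 (E(B) = -7 + (B - B)/3 = -7 + (⅓)*0 = -7 + 0 = -7)
(-5*J(E(6)))*(A*3) = (-5*(-7)²)*(4*3) = -5*49*12 = -245*12 = -2940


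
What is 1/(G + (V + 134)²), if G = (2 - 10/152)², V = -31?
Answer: 5776/61299193 ≈ 9.4226e-5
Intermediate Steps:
G = 21609/5776 (G = (2 - 10*1/152)² = (2 - 5/76)² = (147/76)² = 21609/5776 ≈ 3.7412)
1/(G + (V + 134)²) = 1/(21609/5776 + (-31 + 134)²) = 1/(21609/5776 + 103²) = 1/(21609/5776 + 10609) = 1/(61299193/5776) = 5776/61299193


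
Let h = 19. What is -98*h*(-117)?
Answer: 217854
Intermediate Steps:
-98*h*(-117) = -98*19*(-117) = -1862*(-117) = 217854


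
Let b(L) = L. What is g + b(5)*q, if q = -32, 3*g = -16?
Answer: -496/3 ≈ -165.33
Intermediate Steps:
g = -16/3 (g = (⅓)*(-16) = -16/3 ≈ -5.3333)
g + b(5)*q = -16/3 + 5*(-32) = -16/3 - 160 = -496/3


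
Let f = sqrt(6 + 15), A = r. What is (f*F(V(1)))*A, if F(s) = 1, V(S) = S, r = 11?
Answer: 11*sqrt(21) ≈ 50.408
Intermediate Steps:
A = 11
f = sqrt(21) ≈ 4.5826
(f*F(V(1)))*A = (sqrt(21)*1)*11 = sqrt(21)*11 = 11*sqrt(21)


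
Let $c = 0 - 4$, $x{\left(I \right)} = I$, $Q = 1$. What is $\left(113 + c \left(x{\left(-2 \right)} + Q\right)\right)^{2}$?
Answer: $13689$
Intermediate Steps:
$c = -4$ ($c = 0 - 4 = -4$)
$\left(113 + c \left(x{\left(-2 \right)} + Q\right)\right)^{2} = \left(113 - 4 \left(-2 + 1\right)\right)^{2} = \left(113 - -4\right)^{2} = \left(113 + 4\right)^{2} = 117^{2} = 13689$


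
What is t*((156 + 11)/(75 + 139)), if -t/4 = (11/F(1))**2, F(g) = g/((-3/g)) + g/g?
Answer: -181863/214 ≈ -849.83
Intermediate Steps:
F(g) = 1 - g**2/3 (F(g) = g*(-g/3) + 1 = -g**2/3 + 1 = 1 - g**2/3)
t = -1089 (t = -4*121/(1 - 1/3*1**2)**2 = -4*121/(1 - 1/3*1)**2 = -4*121/(1 - 1/3)**2 = -4*(11/(2/3))**2 = -4*(11*(3/2))**2 = -4*(33/2)**2 = -4*1089/4 = -1089)
t*((156 + 11)/(75 + 139)) = -1089*(156 + 11)/(75 + 139) = -181863/214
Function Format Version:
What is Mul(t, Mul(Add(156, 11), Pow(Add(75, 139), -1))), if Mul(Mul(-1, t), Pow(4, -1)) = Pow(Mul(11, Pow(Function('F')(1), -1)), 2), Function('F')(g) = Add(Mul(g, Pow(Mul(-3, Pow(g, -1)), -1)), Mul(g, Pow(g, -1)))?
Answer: Rational(-181863, 214) ≈ -849.83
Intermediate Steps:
Function('F')(g) = Add(1, Mul(Rational(-1, 3), Pow(g, 2))) (Function('F')(g) = Add(Mul(g, Mul(Rational(-1, 3), g)), 1) = Add(Mul(Rational(-1, 3), Pow(g, 2)), 1) = Add(1, Mul(Rational(-1, 3), Pow(g, 2))))
t = -1089 (t = Mul(-4, Pow(Mul(11, Pow(Add(1, Mul(Rational(-1, 3), Pow(1, 2))), -1)), 2)) = Mul(-4, Pow(Mul(11, Pow(Add(1, Mul(Rational(-1, 3), 1)), -1)), 2)) = Mul(-4, Pow(Mul(11, Pow(Add(1, Rational(-1, 3)), -1)), 2)) = Mul(-4, Pow(Mul(11, Pow(Rational(2, 3), -1)), 2)) = Mul(-4, Pow(Mul(11, Rational(3, 2)), 2)) = Mul(-4, Pow(Rational(33, 2), 2)) = Mul(-4, Rational(1089, 4)) = -1089)
Mul(t, Mul(Add(156, 11), Pow(Add(75, 139), -1))) = Mul(-1089, Mul(Add(156, 11), Pow(Add(75, 139), -1))) = Mul(-1089, Mul(167, Pow(214, -1))) = Mul(-1089, Mul(167, Rational(1, 214))) = Mul(-1089, Rational(167, 214)) = Rational(-181863, 214)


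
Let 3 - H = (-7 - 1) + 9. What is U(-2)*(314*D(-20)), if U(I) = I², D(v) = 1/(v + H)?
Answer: -628/9 ≈ -69.778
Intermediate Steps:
H = 2 (H = 3 - ((-7 - 1) + 9) = 3 - (-8 + 9) = 3 - 1*1 = 3 - 1 = 2)
D(v) = 1/(2 + v) (D(v) = 1/(v + 2) = 1/(2 + v))
U(-2)*(314*D(-20)) = (-2)²*(314/(2 - 20)) = 4*(314/(-18)) = 4*(314*(-1/18)) = 4*(-157/9) = -628/9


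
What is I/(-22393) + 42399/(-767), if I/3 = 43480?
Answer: -1049488287/17175431 ≈ -61.104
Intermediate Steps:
I = 130440 (I = 3*43480 = 130440)
I/(-22393) + 42399/(-767) = 130440/(-22393) + 42399/(-767) = 130440*(-1/22393) + 42399*(-1/767) = -130440/22393 - 42399/767 = -1049488287/17175431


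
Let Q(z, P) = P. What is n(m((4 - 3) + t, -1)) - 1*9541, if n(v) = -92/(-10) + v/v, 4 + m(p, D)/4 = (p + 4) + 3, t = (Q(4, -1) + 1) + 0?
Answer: -47654/5 ≈ -9530.8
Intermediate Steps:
t = 0 (t = (-1 + 1) + 0 = 0 + 0 = 0)
m(p, D) = 12 + 4*p (m(p, D) = -16 + 4*((p + 4) + 3) = -16 + 4*((4 + p) + 3) = -16 + 4*(7 + p) = -16 + (28 + 4*p) = 12 + 4*p)
n(v) = 51/5 (n(v) = -92*(-⅒) + 1 = 46/5 + 1 = 51/5)
n(m((4 - 3) + t, -1)) - 1*9541 = 51/5 - 1*9541 = 51/5 - 9541 = -47654/5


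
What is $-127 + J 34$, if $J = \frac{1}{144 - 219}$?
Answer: $- \frac{9559}{75} \approx -127.45$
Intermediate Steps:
$J = - \frac{1}{75}$ ($J = \frac{1}{-75} = - \frac{1}{75} \approx -0.013333$)
$-127 + J 34 = -127 - \frac{34}{75} = - \frac{9559}{75}$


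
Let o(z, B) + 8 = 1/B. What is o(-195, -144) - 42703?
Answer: -6150385/144 ≈ -42711.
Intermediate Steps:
o(z, B) = -8 + 1/B
o(-195, -144) - 42703 = (-8 + 1/(-144)) - 42703 = (-8 - 1/144) - 42703 = -1153/144 - 42703 = -6150385/144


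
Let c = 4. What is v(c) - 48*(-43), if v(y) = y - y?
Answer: 2064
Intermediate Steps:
v(y) = 0
v(c) - 48*(-43) = 0 - 48*(-43) = 0 + 2064 = 2064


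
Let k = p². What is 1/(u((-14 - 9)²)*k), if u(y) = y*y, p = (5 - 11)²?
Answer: 1/362673936 ≈ 2.7573e-9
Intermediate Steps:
p = 36 (p = (-6)² = 36)
u(y) = y²
k = 1296 (k = 36² = 1296)
1/(u((-14 - 9)²)*k) = 1/(((-14 - 9)²)²*1296) = (1/1296)/((-23)²)² = (1/1296)/529² = (1/1296)/279841 = (1/279841)*(1/1296) = 1/362673936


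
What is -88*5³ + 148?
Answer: -10852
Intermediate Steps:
-88*5³ + 148 = -88*125 + 148 = -11000 + 148 = -10852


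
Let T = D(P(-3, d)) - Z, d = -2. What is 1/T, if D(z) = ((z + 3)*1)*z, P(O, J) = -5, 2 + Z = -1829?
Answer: 1/1841 ≈ 0.00054318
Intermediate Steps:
Z = -1831 (Z = -2 - 1829 = -1831)
D(z) = z*(3 + z) (D(z) = ((3 + z)*1)*z = (3 + z)*z = z*(3 + z))
T = 1841 (T = -5*(3 - 5) - 1*(-1831) = -5*(-2) + 1831 = 10 + 1831 = 1841)
1/T = 1/1841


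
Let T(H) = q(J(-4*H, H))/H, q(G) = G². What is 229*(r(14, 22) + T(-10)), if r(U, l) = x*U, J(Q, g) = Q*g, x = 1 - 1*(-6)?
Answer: -3641558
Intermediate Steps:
x = 7 (x = 1 + 6 = 7)
r(U, l) = 7*U
T(H) = 16*H³ (T(H) = ((-4*H)*H)²/H = (-4*H²)²/H = (16*H⁴)/H = 16*H³)
229*(r(14, 22) + T(-10)) = 229*(7*14 + 16*(-10)³) = 229*(98 + 16*(-1000)) = 229*(98 - 16000) = 229*(-15902) = -3641558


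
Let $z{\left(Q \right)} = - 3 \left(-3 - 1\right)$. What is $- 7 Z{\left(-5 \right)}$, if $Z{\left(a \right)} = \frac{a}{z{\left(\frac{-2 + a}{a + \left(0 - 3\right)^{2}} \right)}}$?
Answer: $\frac{35}{12} \approx 2.9167$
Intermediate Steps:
$z{\left(Q \right)} = 12$ ($z{\left(Q \right)} = \left(-3\right) \left(-4\right) = 12$)
$Z{\left(a \right)} = \frac{a}{12}$
$- 7 Z{\left(-5 \right)} = - 7 \cdot \frac{1}{12} \left(-5\right) = \left(-7\right) \left(- \frac{5}{12}\right) = \frac{35}{12}$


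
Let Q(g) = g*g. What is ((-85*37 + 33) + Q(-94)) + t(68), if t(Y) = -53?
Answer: 5671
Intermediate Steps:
Q(g) = g²
((-85*37 + 33) + Q(-94)) + t(68) = ((-85*37 + 33) + (-94)²) - 53 = ((-3145 + 33) + 8836) - 53 = (-3112 + 8836) - 53 = 5724 - 53 = 5671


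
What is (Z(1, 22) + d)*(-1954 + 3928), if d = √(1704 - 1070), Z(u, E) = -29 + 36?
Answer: 13818 + 1974*√634 ≈ 63522.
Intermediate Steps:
Z(u, E) = 7
d = √634 ≈ 25.179
(Z(1, 22) + d)*(-1954 + 3928) = (7 + √634)*(-1954 + 3928) = (7 + √634)*1974 = 13818 + 1974*√634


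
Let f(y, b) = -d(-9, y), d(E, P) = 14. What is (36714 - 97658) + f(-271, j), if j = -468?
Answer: -60958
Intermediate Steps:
f(y, b) = -14 (f(y, b) = -1*14 = -14)
(36714 - 97658) + f(-271, j) = (36714 - 97658) - 14 = -60944 - 14 = -60958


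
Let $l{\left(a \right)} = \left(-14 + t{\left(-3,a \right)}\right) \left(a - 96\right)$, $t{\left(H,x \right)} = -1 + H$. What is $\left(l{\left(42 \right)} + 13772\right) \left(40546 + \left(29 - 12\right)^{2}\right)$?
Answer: $602071240$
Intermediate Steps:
$l{\left(a \right)} = 1728 - 18 a$ ($l{\left(a \right)} = \left(-14 - 4\right) \left(a - 96\right) = \left(-14 - 4\right) \left(-96 + a\right) = - 18 \left(-96 + a\right) = 1728 - 18 a$)
$\left(l{\left(42 \right)} + 13772\right) \left(40546 + \left(29 - 12\right)^{2}\right) = \left(\left(1728 - 756\right) + 13772\right) \left(40546 + \left(29 - 12\right)^{2}\right) = \left(\left(1728 - 756\right) + 13772\right) \left(40546 + 17^{2}\right) = \left(972 + 13772\right) \left(40546 + 289\right) = 14744 \cdot 40835 = 602071240$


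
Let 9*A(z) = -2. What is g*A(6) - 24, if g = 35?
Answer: -286/9 ≈ -31.778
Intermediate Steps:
A(z) = -2/9 (A(z) = (⅑)*(-2) = -2/9)
g*A(6) - 24 = 35*(-2/9) - 24 = -70/9 - 24 = -286/9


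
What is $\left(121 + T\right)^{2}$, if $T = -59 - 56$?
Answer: $36$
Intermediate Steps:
$T = -115$ ($T = -59 - 56 = -115$)
$\left(121 + T\right)^{2} = \left(121 - 115\right)^{2} = 6^{2} = 36$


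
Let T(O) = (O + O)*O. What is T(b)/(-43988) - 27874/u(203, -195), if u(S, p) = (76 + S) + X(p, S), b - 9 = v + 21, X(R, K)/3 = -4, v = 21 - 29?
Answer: -306594992/2936199 ≈ -104.42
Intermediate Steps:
v = -8
X(R, K) = -12 (X(R, K) = 3*(-4) = -12)
b = 22 (b = 9 + (-8 + 21) = 9 + 13 = 22)
u(S, p) = 64 + S (u(S, p) = (76 + S) - 12 = 64 + S)
T(O) = 2*O² (T(O) = (2*O)*O = 2*O²)
T(b)/(-43988) - 27874/u(203, -195) = (2*22²)/(-43988) - 27874/(64 + 203) = (2*484)*(-1/43988) - 27874/267 = 968*(-1/43988) - 27874*1/267 = -242/10997 - 27874/267 = -306594992/2936199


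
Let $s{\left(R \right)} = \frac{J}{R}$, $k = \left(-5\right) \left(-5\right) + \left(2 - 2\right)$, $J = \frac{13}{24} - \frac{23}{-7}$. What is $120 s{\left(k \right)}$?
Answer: $\frac{643}{35} \approx 18.371$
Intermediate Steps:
$J = \frac{643}{168}$ ($J = 13 \cdot \frac{1}{24} - - \frac{23}{7} = \frac{13}{24} + \frac{23}{7} = \frac{643}{168} \approx 3.8274$)
$k = 25$ ($k = 25 + \left(2 - 2\right) = 25 + 0 = 25$)
$s{\left(R \right)} = \frac{643}{168 R}$
$120 s{\left(k \right)} = 120 \frac{643}{168 \cdot 25} = 120 \cdot \frac{643}{168} \cdot \frac{1}{25} = 120 \cdot \frac{643}{4200} = \frac{643}{35}$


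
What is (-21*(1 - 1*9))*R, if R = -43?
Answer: -7224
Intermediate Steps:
(-21*(1 - 1*9))*R = -21*(1 - 1*9)*(-43) = -21*(1 - 9)*(-43) = -21*(-8)*(-43) = 168*(-43) = -7224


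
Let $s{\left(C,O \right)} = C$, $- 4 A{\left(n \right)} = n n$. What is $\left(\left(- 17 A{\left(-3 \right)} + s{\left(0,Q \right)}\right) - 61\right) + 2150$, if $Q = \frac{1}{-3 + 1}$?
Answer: $\frac{8509}{4} \approx 2127.3$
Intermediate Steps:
$A{\left(n \right)} = - \frac{n^{2}}{4}$ ($A{\left(n \right)} = - \frac{n n}{4} = - \frac{n^{2}}{4}$)
$Q = - \frac{1}{2}$ ($Q = \frac{1}{-2} = - \frac{1}{2} \approx -0.5$)
$\left(\left(- 17 A{\left(-3 \right)} + s{\left(0,Q \right)}\right) - 61\right) + 2150 = \left(\left(- 17 \left(- \frac{\left(-3\right)^{2}}{4}\right) + 0\right) - 61\right) + 2150 = \left(\left(- 17 \left(\left(- \frac{1}{4}\right) 9\right) + 0\right) - 61\right) + 2150 = \left(\left(\left(-17\right) \left(- \frac{9}{4}\right) + 0\right) - 61\right) + 2150 = \left(\left(\frac{153}{4} + 0\right) - 61\right) + 2150 = \left(\frac{153}{4} - 61\right) + 2150 = - \frac{91}{4} + 2150 = \frac{8509}{4}$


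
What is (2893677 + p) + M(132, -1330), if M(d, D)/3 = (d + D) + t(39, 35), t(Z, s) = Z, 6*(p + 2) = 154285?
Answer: 17495473/6 ≈ 2.9159e+6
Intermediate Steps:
p = 154273/6 (p = -2 + (⅙)*154285 = -2 + 154285/6 = 154273/6 ≈ 25712.)
M(d, D) = 117 + 3*D + 3*d (M(d, D) = 3*((d + D) + 39) = 3*((D + d) + 39) = 3*(39 + D + d) = 117 + 3*D + 3*d)
(2893677 + p) + M(132, -1330) = (2893677 + 154273/6) + (117 + 3*(-1330) + 3*132) = 17516335/6 + (117 - 3990 + 396) = 17516335/6 - 3477 = 17495473/6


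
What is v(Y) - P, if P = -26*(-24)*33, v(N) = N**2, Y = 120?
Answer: -6192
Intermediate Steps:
P = 20592 (P = 624*33 = 20592)
v(Y) - P = 120**2 - 1*20592 = 14400 - 20592 = -6192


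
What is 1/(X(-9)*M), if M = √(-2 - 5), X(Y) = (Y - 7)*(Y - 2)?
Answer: -I*√7/1232 ≈ -0.0021475*I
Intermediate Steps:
X(Y) = (-7 + Y)*(-2 + Y)
M = I*√7 (M = √(-7) = I*√7 ≈ 2.6458*I)
1/(X(-9)*M) = 1/((14 + (-9)² - 9*(-9))*(I*√7)) = 1/((14 + 81 + 81)*(I*√7)) = 1/(176*(I*√7)) = 1/(176*I*√7) = -I*√7/1232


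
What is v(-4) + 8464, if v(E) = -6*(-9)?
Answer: 8518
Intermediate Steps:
v(E) = 54
v(-4) + 8464 = 54 + 8464 = 8518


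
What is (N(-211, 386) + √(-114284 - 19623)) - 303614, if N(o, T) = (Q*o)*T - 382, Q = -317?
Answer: 25514386 + I*√133907 ≈ 2.5514e+7 + 365.93*I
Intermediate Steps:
N(o, T) = -382 - 317*T*o (N(o, T) = (-317*o)*T - 382 = -317*T*o - 382 = -382 - 317*T*o)
(N(-211, 386) + √(-114284 - 19623)) - 303614 = ((-382 - 317*386*(-211)) + √(-114284 - 19623)) - 303614 = ((-382 + 25818382) + √(-133907)) - 303614 = (25818000 + I*√133907) - 303614 = 25514386 + I*√133907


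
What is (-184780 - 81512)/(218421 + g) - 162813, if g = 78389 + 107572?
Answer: -10973152143/67397 ≈ -1.6281e+5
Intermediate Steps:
g = 185961
(-184780 - 81512)/(218421 + g) - 162813 = (-184780 - 81512)/(218421 + 185961) - 162813 = -266292/404382 - 162813 = -266292*1/404382 - 162813 = -44382/67397 - 162813 = -10973152143/67397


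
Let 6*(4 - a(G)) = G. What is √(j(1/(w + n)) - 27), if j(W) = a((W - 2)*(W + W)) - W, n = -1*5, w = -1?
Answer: I*√7437/18 ≈ 4.791*I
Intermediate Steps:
a(G) = 4 - G/6
n = -5
j(W) = 4 - W - W*(-2 + W)/3 (j(W) = (4 - (W - 2)*(W + W)/6) - W = (4 - (-2 + W)*2*W/6) - W = (4 - W*(-2 + W)/3) - W = 4 - W - W*(-2 + W)/3)
√(j(1/(w + n)) - 27) = √((4 - 1/(3*(-1 - 5)) - 1/(3*(-1 - 5)²)) - 27) = √((4 - ⅓/(-6) - (1/(-6))²/3) - 27) = √((4 - ⅓*(-⅙) - (-⅙)²/3) - 27) = √((4 + 1/18 - ⅓*1/36) - 27) = √((4 + 1/18 - 1/108) - 27) = √(437/108 - 27) = √(-2479/108) = I*√7437/18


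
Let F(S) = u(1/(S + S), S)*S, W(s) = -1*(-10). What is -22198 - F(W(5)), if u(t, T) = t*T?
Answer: -22203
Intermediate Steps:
W(s) = 10
u(t, T) = T*t
F(S) = S/2 (F(S) = (S/(S + S))*S = (S/((2*S)))*S = (S*(1/(2*S)))*S = S/2)
-22198 - F(W(5)) = -22198 - 10/2 = -22198 - 1*5 = -22198 - 5 = -22203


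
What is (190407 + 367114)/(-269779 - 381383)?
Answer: -557521/651162 ≈ -0.85619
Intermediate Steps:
(190407 + 367114)/(-269779 - 381383) = 557521/(-651162) = 557521*(-1/651162) = -557521/651162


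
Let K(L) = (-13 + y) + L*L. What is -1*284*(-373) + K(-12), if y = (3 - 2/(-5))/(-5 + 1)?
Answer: 2121243/20 ≈ 1.0606e+5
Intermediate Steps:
y = -17/20 (y = (3 - 2*(-⅕))/(-4) = (3 + ⅖)*(-¼) = (17/5)*(-¼) = -17/20 ≈ -0.85000)
K(L) = -277/20 + L² (K(L) = (-13 - 17/20) + L*L = -277/20 + L²)
-1*284*(-373) + K(-12) = -1*284*(-373) + (-277/20 + (-12)²) = -284*(-373) + (-277/20 + 144) = 105932 + 2603/20 = 2121243/20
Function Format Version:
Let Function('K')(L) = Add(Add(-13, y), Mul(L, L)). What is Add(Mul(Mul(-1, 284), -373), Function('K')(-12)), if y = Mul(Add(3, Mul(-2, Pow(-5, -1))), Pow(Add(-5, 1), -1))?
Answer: Rational(2121243, 20) ≈ 1.0606e+5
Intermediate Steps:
y = Rational(-17, 20) (y = Mul(Add(3, Mul(-2, Rational(-1, 5))), Pow(-4, -1)) = Mul(Add(3, Rational(2, 5)), Rational(-1, 4)) = Mul(Rational(17, 5), Rational(-1, 4)) = Rational(-17, 20) ≈ -0.85000)
Function('K')(L) = Add(Rational(-277, 20), Pow(L, 2)) (Function('K')(L) = Add(Add(-13, Rational(-17, 20)), Mul(L, L)) = Add(Rational(-277, 20), Pow(L, 2)))
Add(Mul(Mul(-1, 284), -373), Function('K')(-12)) = Add(Mul(Mul(-1, 284), -373), Add(Rational(-277, 20), Pow(-12, 2))) = Add(Mul(-284, -373), Add(Rational(-277, 20), 144)) = Add(105932, Rational(2603, 20)) = Rational(2121243, 20)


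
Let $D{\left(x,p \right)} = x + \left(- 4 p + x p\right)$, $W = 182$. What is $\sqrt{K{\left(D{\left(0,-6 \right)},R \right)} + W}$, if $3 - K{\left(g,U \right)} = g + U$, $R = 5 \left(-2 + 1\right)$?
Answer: $\sqrt{166} \approx 12.884$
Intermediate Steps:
$R = -5$ ($R = 5 \left(-1\right) = -5$)
$D{\left(x,p \right)} = x - 4 p + p x$ ($D{\left(x,p \right)} = x + \left(- 4 p + p x\right) = x - 4 p + p x$)
$K{\left(g,U \right)} = 3 - U - g$ ($K{\left(g,U \right)} = 3 - \left(g + U\right) = 3 - \left(U + g\right) = 3 - U - g$)
$\sqrt{K{\left(D{\left(0,-6 \right)},R \right)} + W} = \sqrt{\left(3 - -5 - \left(0 - -24 - 0\right)\right) + 182} = \sqrt{\left(3 + 5 - \left(0 + 24 + 0\right)\right) + 182} = \sqrt{\left(3 + 5 - 24\right) + 182} = \sqrt{-16 + 182} = \sqrt{166}$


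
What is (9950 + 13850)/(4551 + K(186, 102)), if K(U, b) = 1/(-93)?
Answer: 1106700/211621 ≈ 5.2296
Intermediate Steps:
K(U, b) = -1/93
(9950 + 13850)/(4551 + K(186, 102)) = (9950 + 13850)/(4551 - 1/93) = 23800/(423242/93) = 23800*(93/423242) = 1106700/211621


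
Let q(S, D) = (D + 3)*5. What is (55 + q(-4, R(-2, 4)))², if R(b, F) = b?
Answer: 3600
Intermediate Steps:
q(S, D) = 15 + 5*D (q(S, D) = (3 + D)*5 = 15 + 5*D)
(55 + q(-4, R(-2, 4)))² = (55 + (15 + 5*(-2)))² = (55 + (15 - 10))² = (55 + 5)² = 60² = 3600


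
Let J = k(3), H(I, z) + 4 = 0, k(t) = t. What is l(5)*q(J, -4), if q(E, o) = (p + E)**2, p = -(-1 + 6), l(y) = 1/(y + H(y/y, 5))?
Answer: 4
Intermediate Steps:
H(I, z) = -4 (H(I, z) = -4 + 0 = -4)
l(y) = 1/(-4 + y) (l(y) = 1/(y - 4) = 1/(-4 + y))
p = -5 (p = -1*5 = -5)
J = 3
q(E, o) = (-5 + E)**2
l(5)*q(J, -4) = (-5 + 3)**2/(-4 + 5) = (-2)**2/1 = 1*4 = 4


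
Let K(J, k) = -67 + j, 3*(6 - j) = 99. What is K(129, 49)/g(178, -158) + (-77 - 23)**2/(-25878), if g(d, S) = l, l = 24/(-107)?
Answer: 7223359/17252 ≈ 418.70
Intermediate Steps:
j = -27 (j = 6 - 1/3*99 = 6 - 33 = -27)
l = -24/107 (l = 24*(-1/107) = -24/107 ≈ -0.22430)
K(J, k) = -94 (K(J, k) = -67 - 27 = -94)
g(d, S) = -24/107
K(129, 49)/g(178, -158) + (-77 - 23)**2/(-25878) = -94/(-24/107) + (-77 - 23)**2/(-25878) = -94*(-107/24) + (-100)**2*(-1/25878) = 5029/12 + 10000*(-1/25878) = 5029/12 - 5000/12939 = 7223359/17252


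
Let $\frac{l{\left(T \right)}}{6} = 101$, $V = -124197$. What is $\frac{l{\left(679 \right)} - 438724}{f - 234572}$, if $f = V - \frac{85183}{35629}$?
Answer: $\frac{7804853111}{6391332942} \approx 1.2212$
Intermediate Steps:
$f = - \frac{4425100096}{35629}$ ($f = -124197 - \frac{85183}{35629} = - \frac{4425100096}{35629} \approx -1.242 \cdot 10^{5}$)
$l{\left(T \right)} = 606$ ($l{\left(T \right)} = 6 \cdot 101 = 606$)
$\frac{l{\left(679 \right)} - 438724}{f - 234572} = \frac{606 - 438724}{- \frac{4425100096}{35629} - 234572} = - \frac{438118}{- \frac{12782665884}{35629}} = \left(-438118\right) \left(- \frac{35629}{12782665884}\right) = \frac{7804853111}{6391332942}$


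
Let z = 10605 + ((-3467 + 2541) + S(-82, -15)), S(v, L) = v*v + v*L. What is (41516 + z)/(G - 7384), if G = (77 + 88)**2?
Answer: 59149/19841 ≈ 2.9812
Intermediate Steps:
G = 27225 (G = 165**2 = 27225)
S(v, L) = v**2 + L*v
z = 17633 (z = 10605 + ((-3467 + 2541) - 82*(-15 - 82)) = 10605 + (-926 - 82*(-97)) = 10605 + (-926 + 7954) = 10605 + 7028 = 17633)
(41516 + z)/(G - 7384) = (41516 + 17633)/(27225 - 7384) = 59149/19841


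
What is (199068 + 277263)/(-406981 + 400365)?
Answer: -476331/6616 ≈ -71.997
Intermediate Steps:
(199068 + 277263)/(-406981 + 400365) = 476331/(-6616) = 476331*(-1/6616) = -476331/6616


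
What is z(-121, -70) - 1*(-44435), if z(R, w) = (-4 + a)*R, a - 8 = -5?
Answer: 44556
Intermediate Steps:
a = 3 (a = 8 - 5 = 3)
z(R, w) = -R (z(R, w) = (-4 + 3)*R = -R)
z(-121, -70) - 1*(-44435) = -1*(-121) - 1*(-44435) = 121 + 44435 = 44556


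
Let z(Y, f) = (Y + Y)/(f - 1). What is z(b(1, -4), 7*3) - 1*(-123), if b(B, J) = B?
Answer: 1231/10 ≈ 123.10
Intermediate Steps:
z(Y, f) = 2*Y/(-1 + f) (z(Y, f) = (2*Y)/(-1 + f) = 2*Y/(-1 + f))
z(b(1, -4), 7*3) - 1*(-123) = 2*1/(-1 + 7*3) - 1*(-123) = 2*1/(-1 + 21) + 123 = 2*1/20 + 123 = 2*1*(1/20) + 123 = ⅒ + 123 = 1231/10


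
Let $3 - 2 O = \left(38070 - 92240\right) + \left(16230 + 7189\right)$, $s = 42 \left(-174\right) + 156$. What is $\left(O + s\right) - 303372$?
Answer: $-295147$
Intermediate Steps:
$s = -7152$ ($s = -7308 + 156 = -7152$)
$O = 15377$ ($O = \frac{3}{2} - \frac{\left(38070 - 92240\right) + \left(16230 + 7189\right)}{2} = \frac{3}{2} - \frac{-54170 + 23419}{2} = \frac{3}{2} - - \frac{30751}{2} = \frac{3}{2} + \frac{30751}{2} = 15377$)
$\left(O + s\right) - 303372 = \left(15377 - 7152\right) - 303372 = 8225 - 303372 = -295147$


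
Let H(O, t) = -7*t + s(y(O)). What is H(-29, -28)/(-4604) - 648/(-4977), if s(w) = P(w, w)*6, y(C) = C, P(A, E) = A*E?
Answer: -1283669/1273006 ≈ -1.0084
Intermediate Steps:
s(w) = 6*w² (s(w) = (w*w)*6 = w²*6 = 6*w²)
H(O, t) = -7*t + 6*O²
H(-29, -28)/(-4604) - 648/(-4977) = (-7*(-28) + 6*(-29)²)/(-4604) - 648/(-4977) = (196 + 6*841)*(-1/4604) - 648*(-1/4977) = (196 + 5046)*(-1/4604) + 72/553 = 5242*(-1/4604) + 72/553 = -2621/2302 + 72/553 = -1283669/1273006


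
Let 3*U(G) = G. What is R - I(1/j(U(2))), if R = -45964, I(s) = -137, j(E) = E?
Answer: -45827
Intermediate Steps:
U(G) = G/3
R - I(1/j(U(2))) = -45964 - 1*(-137) = -45964 + 137 = -45827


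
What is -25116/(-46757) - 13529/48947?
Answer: 596777399/2288614879 ≈ 0.26076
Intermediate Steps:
-25116/(-46757) - 13529/48947 = -25116*(-1/46757) - 13529*1/48947 = 25116/46757 - 13529/48947 = 596777399/2288614879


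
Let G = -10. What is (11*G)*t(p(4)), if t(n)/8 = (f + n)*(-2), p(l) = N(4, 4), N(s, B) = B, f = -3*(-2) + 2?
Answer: 21120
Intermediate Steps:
f = 8 (f = 6 + 2 = 8)
p(l) = 4
t(n) = -128 - 16*n (t(n) = 8*((8 + n)*(-2)) = 8*(-16 - 2*n) = -128 - 16*n)
(11*G)*t(p(4)) = (11*(-10))*(-128 - 16*4) = -110*(-128 - 64) = -110*(-192) = 21120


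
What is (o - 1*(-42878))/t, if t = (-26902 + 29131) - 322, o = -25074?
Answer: 17804/1907 ≈ 9.3361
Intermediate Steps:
t = 1907 (t = 2229 - 322 = 1907)
(o - 1*(-42878))/t = (-25074 - 1*(-42878))/1907 = (-25074 + 42878)*(1/1907) = 17804*(1/1907) = 17804/1907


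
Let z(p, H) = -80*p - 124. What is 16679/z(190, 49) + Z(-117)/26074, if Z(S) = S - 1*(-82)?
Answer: -217712293/199778988 ≈ -1.0898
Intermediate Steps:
z(p, H) = -124 - 80*p
Z(S) = 82 + S (Z(S) = S + 82 = 82 + S)
16679/z(190, 49) + Z(-117)/26074 = 16679/(-124 - 80*190) + (82 - 117)/26074 = 16679/(-124 - 15200) - 35*1/26074 = 16679/(-15324) - 35/26074 = 16679*(-1/15324) - 35/26074 = -16679/15324 - 35/26074 = -217712293/199778988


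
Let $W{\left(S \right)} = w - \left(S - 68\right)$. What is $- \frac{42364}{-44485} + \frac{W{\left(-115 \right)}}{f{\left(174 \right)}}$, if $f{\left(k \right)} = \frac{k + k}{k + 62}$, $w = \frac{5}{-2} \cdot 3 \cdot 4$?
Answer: $\frac{19297703}{184295} \approx 104.71$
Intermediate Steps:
$w = -30$ ($w = 5 \left(- \frac{1}{2}\right) 3 \cdot 4 = \left(- \frac{5}{2}\right) 3 \cdot 4 = \left(- \frac{15}{2}\right) 4 = -30$)
$W{\left(S \right)} = 38 - S$ ($W{\left(S \right)} = -30 - \left(S - 68\right) = -30 - \left(-68 + S\right) = 38 - S$)
$f{\left(k \right)} = \frac{2 k}{62 + k}$
$- \frac{42364}{-44485} + \frac{W{\left(-115 \right)}}{f{\left(174 \right)}} = - \frac{42364}{-44485} + \frac{38 - -115}{2 \cdot 174 \frac{1}{62 + 174}} = \left(-42364\right) \left(- \frac{1}{44485}\right) + \frac{38 + 115}{2 \cdot 174 \cdot \frac{1}{236}} = \frac{6052}{6355} + \frac{153}{2 \cdot 174 \cdot \frac{1}{236}} = \frac{6052}{6355} + \frac{153}{\frac{87}{59}} = \frac{6052}{6355} + 153 \cdot \frac{59}{87} = \frac{6052}{6355} + \frac{3009}{29} = \frac{19297703}{184295}$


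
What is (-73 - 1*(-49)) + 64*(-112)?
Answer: -7192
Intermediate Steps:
(-73 - 1*(-49)) + 64*(-112) = (-73 + 49) - 7168 = -24 - 7168 = -7192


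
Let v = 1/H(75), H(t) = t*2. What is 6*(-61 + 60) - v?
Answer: -901/150 ≈ -6.0067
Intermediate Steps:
H(t) = 2*t
v = 1/150 (v = 1/(2*75) = 1/150 ≈ 0.0066667)
6*(-61 + 60) - v = 6*(-61 + 60) - 1*1/150 = 6*(-1) - 1/150 = -6 - 1/150 = -901/150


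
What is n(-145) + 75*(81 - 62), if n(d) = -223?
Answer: 1202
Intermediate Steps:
n(-145) + 75*(81 - 62) = -223 + 75*(81 - 62) = -223 + 75*19 = -223 + 1425 = 1202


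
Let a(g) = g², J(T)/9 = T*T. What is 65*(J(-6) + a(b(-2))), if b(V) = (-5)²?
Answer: 61685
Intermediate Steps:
J(T) = 9*T² (J(T) = 9*(T*T) = 9*T²)
b(V) = 25
65*(J(-6) + a(b(-2))) = 65*(9*(-6)² + 25²) = 65*(9*36 + 625) = 65*(324 + 625) = 65*949 = 61685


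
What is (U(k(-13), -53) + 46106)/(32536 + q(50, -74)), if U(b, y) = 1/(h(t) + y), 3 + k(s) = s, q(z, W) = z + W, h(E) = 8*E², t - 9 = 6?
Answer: 80547183/56798464 ≈ 1.4181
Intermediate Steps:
t = 15 (t = 9 + 6 = 15)
q(z, W) = W + z
k(s) = -3 + s
U(b, y) = 1/(1800 + y) (U(b, y) = 1/(8*15² + y) = 1/(8*225 + y) = 1/(1800 + y))
(U(k(-13), -53) + 46106)/(32536 + q(50, -74)) = (1/(1800 - 53) + 46106)/(32536 + (-74 + 50)) = (1/1747 + 46106)/(32536 - 24) = (1/1747 + 46106)/32512 = (80547183/1747)*(1/32512) = 80547183/56798464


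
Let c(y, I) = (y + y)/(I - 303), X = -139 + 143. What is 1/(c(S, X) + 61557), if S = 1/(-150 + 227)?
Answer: 23023/1417226809 ≈ 1.6245e-5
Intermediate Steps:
S = 1/77 ≈ 0.012987
X = 4
c(y, I) = 2*y/(-303 + I) (c(y, I) = (2*y)/(-303 + I) = 2*y/(-303 + I))
1/(c(S, X) + 61557) = 1/(2*(1/77)/(-303 + 4) + 61557) = 1/(2*(1/77)/(-299) + 61557) = 1/(2*(1/77)*(-1/299) + 61557) = 1/(-2/23023 + 61557) = 1/(1417226809/23023) = 23023/1417226809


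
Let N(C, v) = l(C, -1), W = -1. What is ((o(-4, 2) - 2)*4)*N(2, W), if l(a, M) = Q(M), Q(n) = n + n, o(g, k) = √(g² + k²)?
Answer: 16 - 16*√5 ≈ -19.777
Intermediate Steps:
Q(n) = 2*n
l(a, M) = 2*M
N(C, v) = -2 (N(C, v) = 2*(-1) = -2)
((o(-4, 2) - 2)*4)*N(2, W) = ((√((-4)² + 2²) - 2)*4)*(-2) = ((√(16 + 4) - 2)*4)*(-2) = ((√20 - 2)*4)*(-2) = ((2*√5 - 2)*4)*(-2) = ((-2 + 2*√5)*4)*(-2) = (-8 + 8*√5)*(-2) = 16 - 16*√5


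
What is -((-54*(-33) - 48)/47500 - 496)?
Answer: 11779133/23750 ≈ 495.96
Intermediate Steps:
-((-54*(-33) - 48)/47500 - 496) = -((1782 - 48)*(1/47500) - 496) = -(1734*(1/47500) - 496) = -(867/23750 - 496) = -1*(-11779133/23750) = 11779133/23750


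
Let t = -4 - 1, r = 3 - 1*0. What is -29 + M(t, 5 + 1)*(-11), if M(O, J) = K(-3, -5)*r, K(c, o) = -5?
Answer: 136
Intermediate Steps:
r = 3 (r = 3 + 0 = 3)
t = -5
M(O, J) = -15 (M(O, J) = -5*3 = -15)
-29 + M(t, 5 + 1)*(-11) = -29 - 15*(-11) = -29 + 165 = 136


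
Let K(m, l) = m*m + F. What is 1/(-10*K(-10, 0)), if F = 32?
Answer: -1/1320 ≈ -0.00075758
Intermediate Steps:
K(m, l) = 32 + m² (K(m, l) = m*m + 32 = m² + 32 = 32 + m²)
1/(-10*K(-10, 0)) = 1/(-10*(32 + (-10)²)) = 1/(-10*(32 + 100)) = 1/(-10*132) = 1/(-1320) = -1/1320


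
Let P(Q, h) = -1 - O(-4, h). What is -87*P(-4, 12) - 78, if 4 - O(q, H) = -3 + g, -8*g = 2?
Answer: 2559/4 ≈ 639.75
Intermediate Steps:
g = -¼ (g = -⅛*2 = -¼ ≈ -0.25000)
O(q, H) = 29/4 (O(q, H) = 4 - (-3 - ¼) = 4 - 1*(-13/4) = 4 + 13/4 = 29/4)
P(Q, h) = -33/4 (P(Q, h) = -1 - 1*29/4 = -1 - 29/4 = -33/4)
-87*P(-4, 12) - 78 = -87*(-33/4) - 78 = 2871/4 - 78 = 2559/4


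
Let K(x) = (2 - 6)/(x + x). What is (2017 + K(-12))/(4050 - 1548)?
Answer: 12103/15012 ≈ 0.80622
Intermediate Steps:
K(x) = -2/x (K(x) = -4*1/(2*x) = -2/x)
(2017 + K(-12))/(4050 - 1548) = (2017 - 2/(-12))/(4050 - 1548) = (2017 - 2*(-1/12))/2502 = (2017 + ⅙)*(1/2502) = (12103/6)*(1/2502) = 12103/15012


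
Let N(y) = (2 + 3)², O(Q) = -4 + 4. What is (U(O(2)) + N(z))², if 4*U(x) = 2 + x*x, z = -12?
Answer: 2601/4 ≈ 650.25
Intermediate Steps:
O(Q) = 0
U(x) = ½ + x²/4 (U(x) = (2 + x*x)/4 = (2 + x²)/4 = ½ + x²/4)
N(y) = 25 (N(y) = 5² = 25)
(U(O(2)) + N(z))² = ((½ + (¼)*0²) + 25)² = ((½ + (¼)*0) + 25)² = ((½ + 0) + 25)² = (½ + 25)² = (51/2)² = 2601/4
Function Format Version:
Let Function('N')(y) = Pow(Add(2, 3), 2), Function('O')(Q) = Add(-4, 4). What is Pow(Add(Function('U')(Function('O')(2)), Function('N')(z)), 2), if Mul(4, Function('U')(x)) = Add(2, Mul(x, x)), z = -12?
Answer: Rational(2601, 4) ≈ 650.25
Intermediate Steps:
Function('O')(Q) = 0
Function('U')(x) = Add(Rational(1, 2), Mul(Rational(1, 4), Pow(x, 2))) (Function('U')(x) = Mul(Rational(1, 4), Add(2, Mul(x, x))) = Mul(Rational(1, 4), Add(2, Pow(x, 2))) = Add(Rational(1, 2), Mul(Rational(1, 4), Pow(x, 2))))
Function('N')(y) = 25 (Function('N')(y) = Pow(5, 2) = 25)
Pow(Add(Function('U')(Function('O')(2)), Function('N')(z)), 2) = Pow(Add(Add(Rational(1, 2), Mul(Rational(1, 4), Pow(0, 2))), 25), 2) = Pow(Add(Add(Rational(1, 2), Mul(Rational(1, 4), 0)), 25), 2) = Pow(Add(Add(Rational(1, 2), 0), 25), 2) = Pow(Add(Rational(1, 2), 25), 2) = Pow(Rational(51, 2), 2) = Rational(2601, 4)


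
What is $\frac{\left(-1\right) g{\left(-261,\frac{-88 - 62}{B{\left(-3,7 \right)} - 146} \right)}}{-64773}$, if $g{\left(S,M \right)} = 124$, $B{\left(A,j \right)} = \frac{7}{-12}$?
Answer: $\frac{124}{64773} \approx 0.0019144$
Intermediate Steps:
$B{\left(A,j \right)} = - \frac{7}{12}$ ($B{\left(A,j \right)} = 7 \left(- \frac{1}{12}\right) = - \frac{7}{12}$)
$\frac{\left(-1\right) g{\left(-261,\frac{-88 - 62}{B{\left(-3,7 \right)} - 146} \right)}}{-64773} = \frac{\left(-1\right) 124}{-64773} = \left(-124\right) \left(- \frac{1}{64773}\right) = \frac{124}{64773}$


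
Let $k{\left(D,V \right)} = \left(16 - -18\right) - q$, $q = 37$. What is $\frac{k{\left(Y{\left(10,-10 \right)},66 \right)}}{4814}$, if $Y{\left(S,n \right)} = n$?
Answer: $- \frac{3}{4814} \approx -0.00062318$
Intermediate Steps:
$k{\left(D,V \right)} = -3$ ($k{\left(D,V \right)} = \left(16 - -18\right) - 37 = \left(16 + 18\right) - 37 = 34 - 37 = -3$)
$\frac{k{\left(Y{\left(10,-10 \right)},66 \right)}}{4814} = - \frac{3}{4814}$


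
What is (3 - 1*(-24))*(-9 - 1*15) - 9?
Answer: -657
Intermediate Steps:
(3 - 1*(-24))*(-9 - 1*15) - 9 = (3 + 24)*(-9 - 15) - 9 = 27*(-24) - 9 = -648 - 9 = -657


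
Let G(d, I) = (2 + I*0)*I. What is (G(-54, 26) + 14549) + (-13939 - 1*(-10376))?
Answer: 11038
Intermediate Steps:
G(d, I) = 2*I (G(d, I) = (2 + 0)*I = 2*I)
(G(-54, 26) + 14549) + (-13939 - 1*(-10376)) = (2*26 + 14549) + (-13939 - 1*(-10376)) = (52 + 14549) + (-13939 + 10376) = 14601 - 3563 = 11038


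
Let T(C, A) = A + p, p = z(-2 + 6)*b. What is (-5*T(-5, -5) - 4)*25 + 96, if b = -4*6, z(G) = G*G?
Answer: 48621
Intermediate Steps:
z(G) = G**2
b = -24
p = -384 (p = (-2 + 6)**2*(-24) = 4**2*(-24) = 16*(-24) = -384)
T(C, A) = -384 + A (T(C, A) = A - 384 = -384 + A)
(-5*T(-5, -5) - 4)*25 + 96 = (-5*(-384 - 5) - 4)*25 + 96 = (-5*(-389) - 4)*25 + 96 = (1945 - 4)*25 + 96 = 1941*25 + 96 = 48525 + 96 = 48621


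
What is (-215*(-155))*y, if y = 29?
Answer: 966425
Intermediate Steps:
(-215*(-155))*y = -215*(-155)*29 = 33325*29 = 966425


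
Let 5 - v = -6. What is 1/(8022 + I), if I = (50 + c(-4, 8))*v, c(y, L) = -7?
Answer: 1/8495 ≈ 0.00011772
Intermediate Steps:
v = 11 (v = 5 - 1*(-6) = 5 + 6 = 11)
I = 473 (I = (50 - 7)*11 = 43*11 = 473)
1/(8022 + I) = 1/(8022 + 473) = 1/8495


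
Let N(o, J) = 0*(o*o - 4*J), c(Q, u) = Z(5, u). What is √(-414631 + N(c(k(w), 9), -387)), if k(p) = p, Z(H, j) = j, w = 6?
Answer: I*√414631 ≈ 643.92*I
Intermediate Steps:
c(Q, u) = u
N(o, J) = 0 (N(o, J) = 0*(o² - 4*J) = 0)
√(-414631 + N(c(k(w), 9), -387)) = √(-414631 + 0) = √(-414631) = I*√414631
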